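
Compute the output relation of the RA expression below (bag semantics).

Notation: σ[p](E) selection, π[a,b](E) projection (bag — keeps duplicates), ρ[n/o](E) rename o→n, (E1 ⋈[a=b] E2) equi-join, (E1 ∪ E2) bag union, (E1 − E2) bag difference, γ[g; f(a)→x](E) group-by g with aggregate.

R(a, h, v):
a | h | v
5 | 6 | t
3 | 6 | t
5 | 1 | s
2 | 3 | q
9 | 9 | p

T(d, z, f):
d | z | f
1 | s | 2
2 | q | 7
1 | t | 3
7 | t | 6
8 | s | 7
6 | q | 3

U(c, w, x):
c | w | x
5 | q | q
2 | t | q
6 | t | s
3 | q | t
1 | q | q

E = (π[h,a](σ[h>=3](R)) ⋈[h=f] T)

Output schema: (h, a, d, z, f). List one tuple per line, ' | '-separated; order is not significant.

Row counts bottom-up:
  R → 5
  σ[h>=3](R) → 4
  π[h,a](σ[h>=3](R)) → 4
  T → 6
  (π[h,a](σ[h>=3](R)) ⋈[h=f] T) → 4

== RESULT ==
h | a | d | z | f
3 | 2 | 1 | t | 3
3 | 2 | 6 | q | 3
6 | 3 | 7 | t | 6
6 | 5 | 7 | t | 6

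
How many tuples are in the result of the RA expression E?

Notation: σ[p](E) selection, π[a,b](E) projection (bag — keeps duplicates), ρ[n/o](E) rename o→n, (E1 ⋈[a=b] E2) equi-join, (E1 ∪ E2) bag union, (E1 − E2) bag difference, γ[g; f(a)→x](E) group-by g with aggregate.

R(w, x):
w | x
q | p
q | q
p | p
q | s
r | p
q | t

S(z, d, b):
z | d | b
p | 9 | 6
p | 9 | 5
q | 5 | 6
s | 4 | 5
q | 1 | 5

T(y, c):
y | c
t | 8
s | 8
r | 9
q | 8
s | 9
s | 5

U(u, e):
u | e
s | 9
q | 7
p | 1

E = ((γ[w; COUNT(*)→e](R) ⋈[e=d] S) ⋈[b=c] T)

Per-node cardinality:
  R → 6
  γ[w; COUNT(*)→e](R) → 3
  S → 5
  (γ[w; COUNT(*)→e](R) ⋈[e=d] S) → 3
  T → 6
  ((γ[w; COUNT(*)→e](R) ⋈[e=d] S) ⋈[b=c] T) → 3

|E| = 3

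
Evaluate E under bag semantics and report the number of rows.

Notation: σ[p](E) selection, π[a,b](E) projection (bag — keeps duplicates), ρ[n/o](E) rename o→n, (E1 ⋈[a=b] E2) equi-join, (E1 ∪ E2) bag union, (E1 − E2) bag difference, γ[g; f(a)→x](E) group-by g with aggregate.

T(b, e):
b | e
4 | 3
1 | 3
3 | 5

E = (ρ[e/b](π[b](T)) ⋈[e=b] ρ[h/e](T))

Row counts bottom-up:
  T → 3
  π[b](T) → 3
  ρ[e/b](π[b](T)) → 3
  T → 3
  ρ[h/e](T) → 3
  (ρ[e/b](π[b](T)) ⋈[e=b] ρ[h/e](T)) → 3

|E| = 3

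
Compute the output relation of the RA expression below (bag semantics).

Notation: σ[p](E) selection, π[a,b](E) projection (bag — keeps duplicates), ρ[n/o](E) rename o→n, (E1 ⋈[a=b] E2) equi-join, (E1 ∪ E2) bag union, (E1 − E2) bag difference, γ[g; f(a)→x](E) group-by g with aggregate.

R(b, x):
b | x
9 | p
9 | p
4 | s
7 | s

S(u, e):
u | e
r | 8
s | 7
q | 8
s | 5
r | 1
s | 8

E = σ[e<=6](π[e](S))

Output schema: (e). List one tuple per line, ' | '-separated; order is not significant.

Stepwise |·|:
  S → 6
  π[e](S) → 6
  σ[e<=6](π[e](S)) → 2

== RESULT ==
e
1
5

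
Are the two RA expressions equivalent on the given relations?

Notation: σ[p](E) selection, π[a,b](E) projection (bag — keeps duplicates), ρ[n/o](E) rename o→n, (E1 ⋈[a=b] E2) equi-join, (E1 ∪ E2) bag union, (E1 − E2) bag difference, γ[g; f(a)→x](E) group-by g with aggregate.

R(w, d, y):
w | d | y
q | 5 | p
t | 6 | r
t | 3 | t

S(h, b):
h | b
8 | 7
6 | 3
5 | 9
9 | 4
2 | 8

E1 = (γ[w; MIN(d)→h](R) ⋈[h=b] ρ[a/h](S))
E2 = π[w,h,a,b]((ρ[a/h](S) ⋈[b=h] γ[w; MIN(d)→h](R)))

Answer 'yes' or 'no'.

E1 per-node cardinality:
  R → 3
  γ[w; MIN(d)→h](R) → 2
  S → 5
  ρ[a/h](S) → 5
  (γ[w; MIN(d)→h](R) ⋈[h=b] ρ[a/h](S)) → 1
E2 per-node cardinality:
  S → 5
  ρ[a/h](S) → 5
  R → 3
  γ[w; MIN(d)→h](R) → 2
  (ρ[a/h](S) ⋈[b=h] γ[w; MIN(d)→h](R)) → 1
  π[w,h,a,b]((ρ[a/h](S) ⋈[b=h] γ[w; MIN(d)→h](R))) → 1

E1 and E2 produce the same multiset:
w | h | a | b
t | 3 | 6 | 3

yes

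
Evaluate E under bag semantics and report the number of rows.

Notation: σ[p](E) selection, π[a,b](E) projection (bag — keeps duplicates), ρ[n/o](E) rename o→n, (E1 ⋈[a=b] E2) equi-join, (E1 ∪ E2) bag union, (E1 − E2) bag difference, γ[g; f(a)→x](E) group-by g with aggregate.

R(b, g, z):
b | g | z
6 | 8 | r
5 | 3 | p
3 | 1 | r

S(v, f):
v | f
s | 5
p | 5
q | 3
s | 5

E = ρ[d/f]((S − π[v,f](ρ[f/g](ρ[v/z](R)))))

Stepwise |·|:
  S → 4
  R → 3
  ρ[v/z](R) → 3
  ρ[f/g](ρ[v/z](R)) → 3
  π[v,f](ρ[f/g](ρ[v/z](R))) → 3
  (S − π[v,f](ρ[f/g](ρ[v/z](R)))) → 4
  ρ[d/f]((S − π[v,f](ρ[f/g](ρ[v/z](R))))) → 4

|E| = 4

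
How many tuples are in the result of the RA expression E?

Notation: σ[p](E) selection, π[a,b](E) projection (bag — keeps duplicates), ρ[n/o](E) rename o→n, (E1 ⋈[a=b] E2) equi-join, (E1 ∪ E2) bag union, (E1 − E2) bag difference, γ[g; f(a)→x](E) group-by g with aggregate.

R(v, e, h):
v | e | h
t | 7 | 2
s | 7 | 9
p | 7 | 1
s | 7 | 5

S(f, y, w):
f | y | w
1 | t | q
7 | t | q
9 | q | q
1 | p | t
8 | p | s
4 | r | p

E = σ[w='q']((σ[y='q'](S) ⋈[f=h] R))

Subexpression sizes:
  S → 6
  σ[y='q'](S) → 1
  R → 4
  (σ[y='q'](S) ⋈[f=h] R) → 1
  σ[w='q']((σ[y='q'](S) ⋈[f=h] R)) → 1

|E| = 1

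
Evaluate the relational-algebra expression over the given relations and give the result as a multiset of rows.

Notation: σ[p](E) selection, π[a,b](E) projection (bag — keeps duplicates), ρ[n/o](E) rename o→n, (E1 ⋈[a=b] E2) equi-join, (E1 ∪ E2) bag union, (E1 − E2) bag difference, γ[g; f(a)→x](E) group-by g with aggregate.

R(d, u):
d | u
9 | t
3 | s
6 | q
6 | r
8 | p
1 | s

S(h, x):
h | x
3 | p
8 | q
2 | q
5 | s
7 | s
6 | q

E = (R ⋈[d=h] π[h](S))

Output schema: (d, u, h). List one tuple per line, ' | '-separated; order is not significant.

Row counts bottom-up:
  R → 6
  S → 6
  π[h](S) → 6
  (R ⋈[d=h] π[h](S)) → 4

== RESULT ==
d | u | h
3 | s | 3
6 | q | 6
6 | r | 6
8 | p | 8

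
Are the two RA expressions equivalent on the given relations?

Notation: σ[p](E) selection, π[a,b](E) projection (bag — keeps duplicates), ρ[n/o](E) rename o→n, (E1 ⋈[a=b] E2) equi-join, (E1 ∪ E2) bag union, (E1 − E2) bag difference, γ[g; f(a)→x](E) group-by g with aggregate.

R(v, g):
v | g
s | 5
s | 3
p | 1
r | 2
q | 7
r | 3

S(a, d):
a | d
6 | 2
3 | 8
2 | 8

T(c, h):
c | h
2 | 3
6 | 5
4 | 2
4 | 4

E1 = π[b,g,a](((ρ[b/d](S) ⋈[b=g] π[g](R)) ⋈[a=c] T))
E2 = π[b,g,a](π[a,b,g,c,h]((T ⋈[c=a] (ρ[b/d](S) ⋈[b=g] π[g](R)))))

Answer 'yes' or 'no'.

E1 subexpression sizes:
  S → 3
  ρ[b/d](S) → 3
  R → 6
  π[g](R) → 6
  (ρ[b/d](S) ⋈[b=g] π[g](R)) → 1
  T → 4
  ((ρ[b/d](S) ⋈[b=g] π[g](R)) ⋈[a=c] T) → 1
  π[b,g,a](((ρ[b/d](S) ⋈[b=g] π[g](R)) ⋈[a=c] T)) → 1
E2 subexpression sizes:
  T → 4
  S → 3
  ρ[b/d](S) → 3
  R → 6
  π[g](R) → 6
  (ρ[b/d](S) ⋈[b=g] π[g](R)) → 1
  (T ⋈[c=a] (ρ[b/d](S) ⋈[b=g] π[g](R))) → 1
  π[a,b,g,c,h]((T ⋈[c=a] (ρ[b/d](S) ⋈[b=g] π[g](R)))) → 1
  π[b,g,a](π[a,b,g,c,h]((T ⋈[c=a] (ρ[b/d](S) ⋈[b=g] π[g](R))))) → 1

E1 and E2 produce the same multiset:
b | g | a
2 | 2 | 6

yes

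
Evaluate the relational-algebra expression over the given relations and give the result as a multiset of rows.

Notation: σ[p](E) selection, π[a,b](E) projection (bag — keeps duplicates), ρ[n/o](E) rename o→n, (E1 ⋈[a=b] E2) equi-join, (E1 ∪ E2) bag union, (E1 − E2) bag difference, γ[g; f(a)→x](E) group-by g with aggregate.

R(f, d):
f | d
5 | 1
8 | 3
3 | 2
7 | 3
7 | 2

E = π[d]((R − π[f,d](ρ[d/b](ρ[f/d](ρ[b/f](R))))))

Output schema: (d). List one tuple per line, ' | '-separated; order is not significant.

Row counts bottom-up:
  R → 5
  R → 5
  ρ[b/f](R) → 5
  ρ[f/d](ρ[b/f](R)) → 5
  ρ[d/b](ρ[f/d](ρ[b/f](R))) → 5
  π[f,d](ρ[d/b](ρ[f/d](ρ[b/f](R)))) → 5
  (R − π[f,d](ρ[d/b](ρ[f/d](ρ[b/f](R))))) → 5
  π[d]((R − π[f,d](ρ[d/b](ρ[f/d](ρ[b/f](R)))))) → 5

== RESULT ==
d
1
2
2
3
3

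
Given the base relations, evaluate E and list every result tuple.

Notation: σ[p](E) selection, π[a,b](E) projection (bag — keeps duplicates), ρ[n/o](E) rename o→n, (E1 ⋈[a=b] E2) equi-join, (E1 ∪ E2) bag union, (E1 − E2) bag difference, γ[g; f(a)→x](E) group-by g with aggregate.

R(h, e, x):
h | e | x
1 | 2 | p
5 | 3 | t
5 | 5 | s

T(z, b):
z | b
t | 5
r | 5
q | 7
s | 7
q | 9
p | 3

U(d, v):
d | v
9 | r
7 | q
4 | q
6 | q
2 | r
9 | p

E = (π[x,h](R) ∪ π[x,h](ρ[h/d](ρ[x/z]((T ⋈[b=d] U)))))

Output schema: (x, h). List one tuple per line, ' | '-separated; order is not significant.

Subexpression sizes:
  R → 3
  π[x,h](R) → 3
  T → 6
  U → 6
  (T ⋈[b=d] U) → 4
  ρ[x/z]((T ⋈[b=d] U)) → 4
  ρ[h/d](ρ[x/z]((T ⋈[b=d] U))) → 4
  π[x,h](ρ[h/d](ρ[x/z]((T ⋈[b=d] U)))) → 4
  (π[x,h](R) ∪ π[x,h](ρ[h/d](ρ[x/z]((T ⋈[b=d] U))))) → 7

== RESULT ==
x | h
p | 1
q | 7
q | 9
q | 9
s | 5
s | 7
t | 5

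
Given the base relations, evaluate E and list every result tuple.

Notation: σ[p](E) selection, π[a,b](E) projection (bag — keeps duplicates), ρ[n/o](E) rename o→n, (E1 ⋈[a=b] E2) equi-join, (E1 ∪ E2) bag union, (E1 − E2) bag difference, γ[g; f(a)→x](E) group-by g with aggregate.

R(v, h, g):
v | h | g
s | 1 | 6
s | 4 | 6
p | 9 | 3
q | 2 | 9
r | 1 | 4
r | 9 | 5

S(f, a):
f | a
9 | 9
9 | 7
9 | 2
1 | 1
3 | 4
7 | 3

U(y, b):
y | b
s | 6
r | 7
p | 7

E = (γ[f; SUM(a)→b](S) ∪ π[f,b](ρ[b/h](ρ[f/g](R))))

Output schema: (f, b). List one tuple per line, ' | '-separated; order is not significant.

Subexpression sizes:
  S → 6
  γ[f; SUM(a)→b](S) → 4
  R → 6
  ρ[f/g](R) → 6
  ρ[b/h](ρ[f/g](R)) → 6
  π[f,b](ρ[b/h](ρ[f/g](R))) → 6
  (γ[f; SUM(a)→b](S) ∪ π[f,b](ρ[b/h](ρ[f/g](R)))) → 10

== RESULT ==
f | b
1 | 1
3 | 4
3 | 9
4 | 1
5 | 9
6 | 1
6 | 4
7 | 3
9 | 2
9 | 18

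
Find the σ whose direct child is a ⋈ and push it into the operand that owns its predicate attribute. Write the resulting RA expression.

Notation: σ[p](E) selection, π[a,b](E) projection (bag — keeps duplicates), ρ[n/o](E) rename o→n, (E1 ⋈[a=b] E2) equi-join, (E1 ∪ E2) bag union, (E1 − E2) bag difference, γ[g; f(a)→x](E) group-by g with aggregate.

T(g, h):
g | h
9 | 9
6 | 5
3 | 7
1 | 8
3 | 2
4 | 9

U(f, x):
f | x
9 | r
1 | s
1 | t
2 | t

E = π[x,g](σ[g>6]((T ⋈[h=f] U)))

σ filters on g, owned by the left side.
E' = π[x,g]((σ[g>6](T) ⋈[h=f] U))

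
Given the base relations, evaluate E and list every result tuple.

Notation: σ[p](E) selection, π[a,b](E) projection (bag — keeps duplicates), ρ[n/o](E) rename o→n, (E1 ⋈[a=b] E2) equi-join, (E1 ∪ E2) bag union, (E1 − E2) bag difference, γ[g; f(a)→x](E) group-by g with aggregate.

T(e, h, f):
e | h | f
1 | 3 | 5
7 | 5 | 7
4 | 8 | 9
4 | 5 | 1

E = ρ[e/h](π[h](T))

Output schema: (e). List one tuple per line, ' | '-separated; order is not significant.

Subexpression sizes:
  T → 4
  π[h](T) → 4
  ρ[e/h](π[h](T)) → 4

== RESULT ==
e
3
5
5
8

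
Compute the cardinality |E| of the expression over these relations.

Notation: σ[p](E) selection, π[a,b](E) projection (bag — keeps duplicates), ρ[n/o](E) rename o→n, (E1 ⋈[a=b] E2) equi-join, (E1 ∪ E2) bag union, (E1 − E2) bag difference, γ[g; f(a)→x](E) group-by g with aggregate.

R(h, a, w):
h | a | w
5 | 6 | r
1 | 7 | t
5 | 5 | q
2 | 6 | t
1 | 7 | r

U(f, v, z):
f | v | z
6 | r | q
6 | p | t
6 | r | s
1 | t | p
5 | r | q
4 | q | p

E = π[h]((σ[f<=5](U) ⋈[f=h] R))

Subexpression sizes:
  U → 6
  σ[f<=5](U) → 3
  R → 5
  (σ[f<=5](U) ⋈[f=h] R) → 4
  π[h]((σ[f<=5](U) ⋈[f=h] R)) → 4

|E| = 4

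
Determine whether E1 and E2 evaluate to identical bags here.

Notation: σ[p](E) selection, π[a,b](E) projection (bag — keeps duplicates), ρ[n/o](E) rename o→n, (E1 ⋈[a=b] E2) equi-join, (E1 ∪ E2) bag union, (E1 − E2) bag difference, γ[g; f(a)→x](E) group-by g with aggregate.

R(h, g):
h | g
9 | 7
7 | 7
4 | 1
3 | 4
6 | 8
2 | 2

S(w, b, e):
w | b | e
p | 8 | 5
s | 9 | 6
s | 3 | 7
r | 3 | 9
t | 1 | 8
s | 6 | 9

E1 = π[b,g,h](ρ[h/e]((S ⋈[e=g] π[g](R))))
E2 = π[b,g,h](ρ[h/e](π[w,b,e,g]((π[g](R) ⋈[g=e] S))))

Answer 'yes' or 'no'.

E1 per-node cardinality:
  S → 6
  R → 6
  π[g](R) → 6
  (S ⋈[e=g] π[g](R)) → 3
  ρ[h/e]((S ⋈[e=g] π[g](R))) → 3
  π[b,g,h](ρ[h/e]((S ⋈[e=g] π[g](R)))) → 3
E2 per-node cardinality:
  R → 6
  π[g](R) → 6
  S → 6
  (π[g](R) ⋈[g=e] S) → 3
  π[w,b,e,g]((π[g](R) ⋈[g=e] S)) → 3
  ρ[h/e](π[w,b,e,g]((π[g](R) ⋈[g=e] S))) → 3
  π[b,g,h](ρ[h/e](π[w,b,e,g]((π[g](R) ⋈[g=e] S)))) → 3

E1 and E2 produce the same multiset:
b | g | h
1 | 8 | 8
3 | 7 | 7
3 | 7 | 7

yes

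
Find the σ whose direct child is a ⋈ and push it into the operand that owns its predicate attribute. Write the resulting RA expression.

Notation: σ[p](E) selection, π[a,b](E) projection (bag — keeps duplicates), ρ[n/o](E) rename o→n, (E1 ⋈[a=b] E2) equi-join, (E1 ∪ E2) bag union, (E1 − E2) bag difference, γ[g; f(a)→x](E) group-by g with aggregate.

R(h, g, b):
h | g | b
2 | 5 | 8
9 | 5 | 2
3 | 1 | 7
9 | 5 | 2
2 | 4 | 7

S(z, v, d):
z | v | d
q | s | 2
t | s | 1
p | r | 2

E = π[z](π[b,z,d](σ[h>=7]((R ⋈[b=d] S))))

σ filters on h, owned by the left side.
E' = π[z](π[b,z,d]((σ[h>=7](R) ⋈[b=d] S)))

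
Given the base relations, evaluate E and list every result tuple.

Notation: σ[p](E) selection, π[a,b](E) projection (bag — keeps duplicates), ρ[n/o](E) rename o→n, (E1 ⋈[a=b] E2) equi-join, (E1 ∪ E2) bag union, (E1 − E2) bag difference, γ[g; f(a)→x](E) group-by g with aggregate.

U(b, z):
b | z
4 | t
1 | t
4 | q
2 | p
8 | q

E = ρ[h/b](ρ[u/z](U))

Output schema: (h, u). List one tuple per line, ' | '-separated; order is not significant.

Stepwise |·|:
  U → 5
  ρ[u/z](U) → 5
  ρ[h/b](ρ[u/z](U)) → 5

== RESULT ==
h | u
1 | t
2 | p
4 | q
4 | t
8 | q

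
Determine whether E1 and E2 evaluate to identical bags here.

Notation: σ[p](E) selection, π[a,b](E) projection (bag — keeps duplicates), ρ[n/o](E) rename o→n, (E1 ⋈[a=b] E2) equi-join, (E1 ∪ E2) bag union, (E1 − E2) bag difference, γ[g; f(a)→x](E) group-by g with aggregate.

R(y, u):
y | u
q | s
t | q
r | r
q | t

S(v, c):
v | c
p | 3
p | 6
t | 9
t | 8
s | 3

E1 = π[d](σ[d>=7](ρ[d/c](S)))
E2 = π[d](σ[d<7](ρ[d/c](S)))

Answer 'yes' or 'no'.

E1 stepwise |·|:
  S → 5
  ρ[d/c](S) → 5
  σ[d>=7](ρ[d/c](S)) → 2
  π[d](σ[d>=7](ρ[d/c](S))) → 2
E2 stepwise |·|:
  S → 5
  ρ[d/c](S) → 5
  σ[d<7](ρ[d/c](S)) → 3
  π[d](σ[d<7](ρ[d/c](S))) → 3

E1 result:
d
8
9
E2 result:
d
3
3
6
Witness: (6,) appears 0× in E1 but 1× in E2.

no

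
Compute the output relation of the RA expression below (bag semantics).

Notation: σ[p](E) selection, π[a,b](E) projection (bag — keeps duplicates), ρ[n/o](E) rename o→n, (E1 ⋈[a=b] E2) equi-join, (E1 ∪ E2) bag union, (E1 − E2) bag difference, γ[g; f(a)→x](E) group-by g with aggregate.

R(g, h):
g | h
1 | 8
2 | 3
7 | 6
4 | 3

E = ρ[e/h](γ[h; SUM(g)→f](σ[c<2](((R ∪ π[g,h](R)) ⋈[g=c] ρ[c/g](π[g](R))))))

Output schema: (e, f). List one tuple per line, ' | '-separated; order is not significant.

Stepwise |·|:
  R → 4
  R → 4
  π[g,h](R) → 4
  (R ∪ π[g,h](R)) → 8
  R → 4
  π[g](R) → 4
  ρ[c/g](π[g](R)) → 4
  ((R ∪ π[g,h](R)) ⋈[g=c] ρ[c/g](π[g](R))) → 8
  σ[c<2](((R ∪ π[g,h](R)) ⋈[g=c] ρ[c/g](π[g](R)))) → 2
  γ[h; SUM(g)→f](σ[c<2](((R ∪ π[g,h](R)) ⋈[g=c] ρ[c/g](π[g](R))))) → 1
  ρ[e/h](γ[h; SUM(g)→f](σ[c<2](((R ∪ π[g,h](R)) ⋈[g=c] ρ[c/g](π[g](R)))))) → 1

== RESULT ==
e | f
8 | 2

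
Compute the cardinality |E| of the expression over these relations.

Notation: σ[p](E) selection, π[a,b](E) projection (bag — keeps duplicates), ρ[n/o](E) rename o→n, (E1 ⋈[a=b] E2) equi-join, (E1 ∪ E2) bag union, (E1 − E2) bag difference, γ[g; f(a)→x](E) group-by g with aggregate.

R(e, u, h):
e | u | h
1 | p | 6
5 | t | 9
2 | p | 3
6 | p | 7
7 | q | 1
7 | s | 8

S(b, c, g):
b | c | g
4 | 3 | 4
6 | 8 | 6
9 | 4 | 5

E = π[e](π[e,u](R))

Subexpression sizes:
  R → 6
  π[e,u](R) → 6
  π[e](π[e,u](R)) → 6

|E| = 6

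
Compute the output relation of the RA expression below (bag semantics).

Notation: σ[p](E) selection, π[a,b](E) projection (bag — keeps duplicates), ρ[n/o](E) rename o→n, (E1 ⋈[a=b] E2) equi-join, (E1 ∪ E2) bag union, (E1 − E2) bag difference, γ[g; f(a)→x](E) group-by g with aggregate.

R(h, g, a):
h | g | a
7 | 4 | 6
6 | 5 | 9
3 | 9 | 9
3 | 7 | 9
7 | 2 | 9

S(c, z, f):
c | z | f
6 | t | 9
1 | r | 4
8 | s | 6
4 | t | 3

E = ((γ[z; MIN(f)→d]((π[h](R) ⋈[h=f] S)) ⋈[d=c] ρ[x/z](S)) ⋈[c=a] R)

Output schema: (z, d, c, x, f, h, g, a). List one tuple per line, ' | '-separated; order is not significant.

Subexpression sizes:
  R → 5
  π[h](R) → 5
  S → 4
  (π[h](R) ⋈[h=f] S) → 3
  γ[z; MIN(f)→d]((π[h](R) ⋈[h=f] S)) → 2
  S → 4
  ρ[x/z](S) → 4
  (γ[z; MIN(f)→d]((π[h](R) ⋈[h=f] S)) ⋈[d=c] ρ[x/z](S)) → 1
  R → 5
  ((γ[z; MIN(f)→d]((π[h](R) ⋈[h=f] S)) ⋈[d=c] ρ[x/z](S)) ⋈[c=a] R) → 1

== RESULT ==
z | d | c | x | f | h | g | a
s | 6 | 6 | t | 9 | 7 | 4 | 6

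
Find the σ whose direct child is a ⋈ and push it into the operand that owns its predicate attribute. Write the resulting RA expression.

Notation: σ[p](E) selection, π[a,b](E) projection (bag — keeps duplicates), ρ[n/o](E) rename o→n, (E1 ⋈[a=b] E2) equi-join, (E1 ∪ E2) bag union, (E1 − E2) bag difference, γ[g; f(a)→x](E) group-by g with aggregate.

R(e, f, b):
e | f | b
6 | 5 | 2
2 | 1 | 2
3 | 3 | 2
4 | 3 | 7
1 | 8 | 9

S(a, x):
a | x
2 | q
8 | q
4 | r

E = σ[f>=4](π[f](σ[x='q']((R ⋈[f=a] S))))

σ filters on x, owned by the right side.
E' = σ[f>=4](π[f]((R ⋈[f=a] σ[x='q'](S))))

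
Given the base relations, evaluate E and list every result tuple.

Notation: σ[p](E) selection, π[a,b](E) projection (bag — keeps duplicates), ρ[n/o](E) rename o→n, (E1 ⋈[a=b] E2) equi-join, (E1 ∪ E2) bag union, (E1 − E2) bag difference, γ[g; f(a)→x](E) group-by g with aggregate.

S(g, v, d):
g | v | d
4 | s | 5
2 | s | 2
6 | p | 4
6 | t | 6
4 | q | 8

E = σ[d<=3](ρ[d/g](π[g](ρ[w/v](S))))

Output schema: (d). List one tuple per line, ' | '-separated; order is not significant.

Subexpression sizes:
  S → 5
  ρ[w/v](S) → 5
  π[g](ρ[w/v](S)) → 5
  ρ[d/g](π[g](ρ[w/v](S))) → 5
  σ[d<=3](ρ[d/g](π[g](ρ[w/v](S)))) → 1

== RESULT ==
d
2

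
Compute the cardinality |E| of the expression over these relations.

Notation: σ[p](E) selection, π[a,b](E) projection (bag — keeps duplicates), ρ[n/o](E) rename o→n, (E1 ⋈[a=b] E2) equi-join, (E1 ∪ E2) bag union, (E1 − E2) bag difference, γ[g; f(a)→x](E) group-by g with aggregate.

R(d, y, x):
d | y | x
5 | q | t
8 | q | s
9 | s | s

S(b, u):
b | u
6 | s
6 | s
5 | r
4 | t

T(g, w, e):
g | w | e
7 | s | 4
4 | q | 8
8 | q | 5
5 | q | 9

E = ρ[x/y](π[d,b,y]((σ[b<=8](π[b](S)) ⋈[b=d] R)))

Stepwise |·|:
  S → 4
  π[b](S) → 4
  σ[b<=8](π[b](S)) → 4
  R → 3
  (σ[b<=8](π[b](S)) ⋈[b=d] R) → 1
  π[d,b,y]((σ[b<=8](π[b](S)) ⋈[b=d] R)) → 1
  ρ[x/y](π[d,b,y]((σ[b<=8](π[b](S)) ⋈[b=d] R))) → 1

|E| = 1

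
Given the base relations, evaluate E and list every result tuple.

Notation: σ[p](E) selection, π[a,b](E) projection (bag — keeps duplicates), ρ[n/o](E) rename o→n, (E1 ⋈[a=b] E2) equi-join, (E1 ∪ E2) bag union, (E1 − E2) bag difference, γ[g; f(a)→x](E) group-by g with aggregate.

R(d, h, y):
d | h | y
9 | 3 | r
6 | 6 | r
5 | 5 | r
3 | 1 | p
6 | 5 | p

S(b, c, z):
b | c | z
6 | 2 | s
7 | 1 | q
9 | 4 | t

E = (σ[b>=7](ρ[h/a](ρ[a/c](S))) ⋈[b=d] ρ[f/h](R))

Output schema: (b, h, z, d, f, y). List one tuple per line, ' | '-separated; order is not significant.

Row counts bottom-up:
  S → 3
  ρ[a/c](S) → 3
  ρ[h/a](ρ[a/c](S)) → 3
  σ[b>=7](ρ[h/a](ρ[a/c](S))) → 2
  R → 5
  ρ[f/h](R) → 5
  (σ[b>=7](ρ[h/a](ρ[a/c](S))) ⋈[b=d] ρ[f/h](R)) → 1

== RESULT ==
b | h | z | d | f | y
9 | 4 | t | 9 | 3 | r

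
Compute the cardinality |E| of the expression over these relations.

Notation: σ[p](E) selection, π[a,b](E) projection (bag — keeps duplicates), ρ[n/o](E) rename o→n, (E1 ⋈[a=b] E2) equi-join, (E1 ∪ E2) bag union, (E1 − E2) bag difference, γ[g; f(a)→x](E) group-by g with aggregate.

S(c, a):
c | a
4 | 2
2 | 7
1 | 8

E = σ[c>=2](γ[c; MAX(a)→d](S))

Subexpression sizes:
  S → 3
  γ[c; MAX(a)→d](S) → 3
  σ[c>=2](γ[c; MAX(a)→d](S)) → 2

|E| = 2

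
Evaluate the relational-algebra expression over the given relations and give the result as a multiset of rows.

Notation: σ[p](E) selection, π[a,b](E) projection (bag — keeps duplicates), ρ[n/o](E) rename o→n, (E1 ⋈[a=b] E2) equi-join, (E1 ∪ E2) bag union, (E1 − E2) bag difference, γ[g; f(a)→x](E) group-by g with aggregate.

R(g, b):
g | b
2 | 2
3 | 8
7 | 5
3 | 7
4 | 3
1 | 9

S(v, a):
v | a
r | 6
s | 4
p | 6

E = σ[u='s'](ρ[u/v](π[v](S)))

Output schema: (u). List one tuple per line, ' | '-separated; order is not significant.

Per-node cardinality:
  S → 3
  π[v](S) → 3
  ρ[u/v](π[v](S)) → 3
  σ[u='s'](ρ[u/v](π[v](S))) → 1

== RESULT ==
u
s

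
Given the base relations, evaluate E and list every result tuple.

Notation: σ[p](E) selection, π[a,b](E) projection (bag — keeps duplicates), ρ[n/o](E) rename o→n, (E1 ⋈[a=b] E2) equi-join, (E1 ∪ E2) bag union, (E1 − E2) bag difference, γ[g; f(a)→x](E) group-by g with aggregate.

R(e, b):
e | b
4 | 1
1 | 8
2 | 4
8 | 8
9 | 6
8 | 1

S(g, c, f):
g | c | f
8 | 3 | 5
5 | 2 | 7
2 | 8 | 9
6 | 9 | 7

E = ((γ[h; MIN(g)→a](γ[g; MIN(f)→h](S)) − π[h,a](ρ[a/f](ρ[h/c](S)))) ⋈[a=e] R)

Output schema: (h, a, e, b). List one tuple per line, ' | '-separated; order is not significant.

Per-node cardinality:
  S → 4
  γ[g; MIN(f)→h](S) → 4
  γ[h; MIN(g)→a](γ[g; MIN(f)→h](S)) → 3
  S → 4
  ρ[h/c](S) → 4
  ρ[a/f](ρ[h/c](S)) → 4
  π[h,a](ρ[a/f](ρ[h/c](S))) → 4
  (γ[h; MIN(g)→a](γ[g; MIN(f)→h](S)) − π[h,a](ρ[a/f](ρ[h/c](S)))) → 3
  R → 6
  ((γ[h; MIN(g)→a](γ[g; MIN(f)→h](S)) − π[h,a](ρ[a/f](ρ[h/c](S)))) ⋈[a=e] R) → 3

== RESULT ==
h | a | e | b
5 | 8 | 8 | 1
5 | 8 | 8 | 8
9 | 2 | 2 | 4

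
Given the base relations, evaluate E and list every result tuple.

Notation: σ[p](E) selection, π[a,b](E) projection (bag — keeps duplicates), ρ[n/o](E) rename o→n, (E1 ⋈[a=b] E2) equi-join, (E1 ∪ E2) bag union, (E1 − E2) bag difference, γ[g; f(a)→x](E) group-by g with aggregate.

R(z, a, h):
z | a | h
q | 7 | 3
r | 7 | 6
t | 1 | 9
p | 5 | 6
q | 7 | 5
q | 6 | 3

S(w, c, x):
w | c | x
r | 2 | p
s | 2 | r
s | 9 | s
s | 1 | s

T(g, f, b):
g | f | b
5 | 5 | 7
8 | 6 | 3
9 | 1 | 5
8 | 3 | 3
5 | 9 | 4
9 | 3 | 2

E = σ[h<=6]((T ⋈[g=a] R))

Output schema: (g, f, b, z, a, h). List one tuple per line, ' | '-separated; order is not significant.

Row counts bottom-up:
  T → 6
  R → 6
  (T ⋈[g=a] R) → 2
  σ[h<=6]((T ⋈[g=a] R)) → 2

== RESULT ==
g | f | b | z | a | h
5 | 5 | 7 | p | 5 | 6
5 | 9 | 4 | p | 5 | 6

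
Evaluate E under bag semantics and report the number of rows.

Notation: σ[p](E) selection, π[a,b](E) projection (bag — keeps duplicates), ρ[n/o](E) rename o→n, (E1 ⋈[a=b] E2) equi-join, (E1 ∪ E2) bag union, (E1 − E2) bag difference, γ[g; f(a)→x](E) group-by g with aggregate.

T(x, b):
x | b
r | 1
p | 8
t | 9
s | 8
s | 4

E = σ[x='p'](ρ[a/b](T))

Subexpression sizes:
  T → 5
  ρ[a/b](T) → 5
  σ[x='p'](ρ[a/b](T)) → 1

|E| = 1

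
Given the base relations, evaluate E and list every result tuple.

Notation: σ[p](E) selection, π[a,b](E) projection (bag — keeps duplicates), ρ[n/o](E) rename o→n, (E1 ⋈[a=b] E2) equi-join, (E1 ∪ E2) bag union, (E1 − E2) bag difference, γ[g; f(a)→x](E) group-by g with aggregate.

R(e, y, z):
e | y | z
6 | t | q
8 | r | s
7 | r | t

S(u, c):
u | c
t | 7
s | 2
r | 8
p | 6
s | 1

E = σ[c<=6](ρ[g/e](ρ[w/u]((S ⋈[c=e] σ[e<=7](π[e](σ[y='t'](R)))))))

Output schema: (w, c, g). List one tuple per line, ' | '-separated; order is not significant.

Stepwise |·|:
  S → 5
  R → 3
  σ[y='t'](R) → 1
  π[e](σ[y='t'](R)) → 1
  σ[e<=7](π[e](σ[y='t'](R))) → 1
  (S ⋈[c=e] σ[e<=7](π[e](σ[y='t'](R)))) → 1
  ρ[w/u]((S ⋈[c=e] σ[e<=7](π[e](σ[y='t'](R))))) → 1
  ρ[g/e](ρ[w/u]((S ⋈[c=e] σ[e<=7](π[e](σ[y='t'](R)))))) → 1
  σ[c<=6](ρ[g/e](ρ[w/u]((S ⋈[c=e] σ[e<=7](π[e](σ[y='t'](R))))))) → 1

== RESULT ==
w | c | g
p | 6 | 6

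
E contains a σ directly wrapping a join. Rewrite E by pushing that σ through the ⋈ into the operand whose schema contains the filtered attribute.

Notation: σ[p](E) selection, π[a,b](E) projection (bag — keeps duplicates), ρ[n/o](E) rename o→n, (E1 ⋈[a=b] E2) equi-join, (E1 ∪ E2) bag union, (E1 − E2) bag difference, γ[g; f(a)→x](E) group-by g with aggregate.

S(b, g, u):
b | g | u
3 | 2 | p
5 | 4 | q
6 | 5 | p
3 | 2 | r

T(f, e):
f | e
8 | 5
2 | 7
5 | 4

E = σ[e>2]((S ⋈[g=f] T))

σ filters on e, owned by the right side.
E' = (S ⋈[g=f] σ[e>2](T))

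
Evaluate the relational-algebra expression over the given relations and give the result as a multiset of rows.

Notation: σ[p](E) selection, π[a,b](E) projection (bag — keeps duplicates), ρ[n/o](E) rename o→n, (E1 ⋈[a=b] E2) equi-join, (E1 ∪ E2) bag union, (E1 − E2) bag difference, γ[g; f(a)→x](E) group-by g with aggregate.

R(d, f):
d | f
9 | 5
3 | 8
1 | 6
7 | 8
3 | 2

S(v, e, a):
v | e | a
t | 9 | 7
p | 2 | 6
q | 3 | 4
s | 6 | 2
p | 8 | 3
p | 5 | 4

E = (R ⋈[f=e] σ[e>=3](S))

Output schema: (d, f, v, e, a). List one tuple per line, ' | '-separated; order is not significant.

Subexpression sizes:
  R → 5
  S → 6
  σ[e>=3](S) → 5
  (R ⋈[f=e] σ[e>=3](S)) → 4

== RESULT ==
d | f | v | e | a
1 | 6 | s | 6 | 2
3 | 8 | p | 8 | 3
7 | 8 | p | 8 | 3
9 | 5 | p | 5 | 4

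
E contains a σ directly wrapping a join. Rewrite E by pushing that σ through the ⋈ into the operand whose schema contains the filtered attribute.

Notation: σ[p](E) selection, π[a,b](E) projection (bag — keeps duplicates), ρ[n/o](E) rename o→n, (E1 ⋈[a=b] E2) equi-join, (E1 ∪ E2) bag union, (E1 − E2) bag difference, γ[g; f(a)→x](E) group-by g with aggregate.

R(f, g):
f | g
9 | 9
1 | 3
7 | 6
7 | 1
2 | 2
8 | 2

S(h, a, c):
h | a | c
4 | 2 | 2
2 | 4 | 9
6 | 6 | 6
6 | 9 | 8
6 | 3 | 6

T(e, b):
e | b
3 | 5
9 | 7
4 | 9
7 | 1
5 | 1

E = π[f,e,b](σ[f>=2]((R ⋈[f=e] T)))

σ filters on f, owned by the left side.
E' = π[f,e,b]((σ[f>=2](R) ⋈[f=e] T))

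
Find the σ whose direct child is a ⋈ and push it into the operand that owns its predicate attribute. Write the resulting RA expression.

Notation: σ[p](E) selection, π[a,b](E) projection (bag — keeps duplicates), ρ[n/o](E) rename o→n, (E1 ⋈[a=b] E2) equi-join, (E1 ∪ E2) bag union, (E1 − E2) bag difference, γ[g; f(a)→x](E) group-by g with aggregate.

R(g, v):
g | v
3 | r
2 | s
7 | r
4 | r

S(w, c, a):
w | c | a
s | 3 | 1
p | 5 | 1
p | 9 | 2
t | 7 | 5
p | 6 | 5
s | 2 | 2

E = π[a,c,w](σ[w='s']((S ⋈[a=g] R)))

σ filters on w, owned by the left side.
E' = π[a,c,w]((σ[w='s'](S) ⋈[a=g] R))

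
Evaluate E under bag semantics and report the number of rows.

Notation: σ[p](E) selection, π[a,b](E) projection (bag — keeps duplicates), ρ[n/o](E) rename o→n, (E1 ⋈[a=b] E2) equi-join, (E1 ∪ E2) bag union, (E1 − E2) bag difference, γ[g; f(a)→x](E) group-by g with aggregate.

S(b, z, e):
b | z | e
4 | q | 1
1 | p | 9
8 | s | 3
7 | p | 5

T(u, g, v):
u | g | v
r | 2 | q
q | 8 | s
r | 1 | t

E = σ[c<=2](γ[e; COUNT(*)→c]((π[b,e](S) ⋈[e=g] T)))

Subexpression sizes:
  S → 4
  π[b,e](S) → 4
  T → 3
  (π[b,e](S) ⋈[e=g] T) → 1
  γ[e; COUNT(*)→c]((π[b,e](S) ⋈[e=g] T)) → 1
  σ[c<=2](γ[e; COUNT(*)→c]((π[b,e](S) ⋈[e=g] T))) → 1

|E| = 1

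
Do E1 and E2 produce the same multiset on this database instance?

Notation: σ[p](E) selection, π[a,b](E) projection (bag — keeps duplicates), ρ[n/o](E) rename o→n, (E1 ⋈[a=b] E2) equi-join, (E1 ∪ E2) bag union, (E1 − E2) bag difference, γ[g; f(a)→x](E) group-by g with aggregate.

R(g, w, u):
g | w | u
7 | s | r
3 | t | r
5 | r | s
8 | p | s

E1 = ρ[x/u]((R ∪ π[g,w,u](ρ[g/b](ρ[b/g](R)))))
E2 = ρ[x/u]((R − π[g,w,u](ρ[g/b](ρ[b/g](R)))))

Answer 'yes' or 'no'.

E1 subexpression sizes:
  R → 4
  R → 4
  ρ[b/g](R) → 4
  ρ[g/b](ρ[b/g](R)) → 4
  π[g,w,u](ρ[g/b](ρ[b/g](R))) → 4
  (R ∪ π[g,w,u](ρ[g/b](ρ[b/g](R)))) → 8
  ρ[x/u]((R ∪ π[g,w,u](ρ[g/b](ρ[b/g](R))))) → 8
E2 subexpression sizes:
  R → 4
  R → 4
  ρ[b/g](R) → 4
  ρ[g/b](ρ[b/g](R)) → 4
  π[g,w,u](ρ[g/b](ρ[b/g](R))) → 4
  (R − π[g,w,u](ρ[g/b](ρ[b/g](R)))) → 0
  ρ[x/u]((R − π[g,w,u](ρ[g/b](ρ[b/g](R))))) → 0

E1 result:
g | w | x
3 | t | r
3 | t | r
5 | r | s
5 | r | s
7 | s | r
7 | s | r
8 | p | s
8 | p | s
E2 result:
g | w | x
(0 rows)
Witness: (7, 's', 'r') appears 2× in E1 but 0× in E2.

no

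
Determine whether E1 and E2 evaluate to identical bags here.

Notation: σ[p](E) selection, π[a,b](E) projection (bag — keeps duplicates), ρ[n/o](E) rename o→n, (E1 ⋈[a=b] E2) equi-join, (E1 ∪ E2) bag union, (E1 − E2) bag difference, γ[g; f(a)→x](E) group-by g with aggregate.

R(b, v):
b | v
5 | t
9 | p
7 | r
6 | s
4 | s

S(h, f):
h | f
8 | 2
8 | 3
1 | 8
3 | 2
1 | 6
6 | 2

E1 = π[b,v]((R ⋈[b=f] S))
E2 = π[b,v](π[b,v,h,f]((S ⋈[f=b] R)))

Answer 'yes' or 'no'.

E1 per-node cardinality:
  R → 5
  S → 6
  (R ⋈[b=f] S) → 1
  π[b,v]((R ⋈[b=f] S)) → 1
E2 per-node cardinality:
  S → 6
  R → 5
  (S ⋈[f=b] R) → 1
  π[b,v,h,f]((S ⋈[f=b] R)) → 1
  π[b,v](π[b,v,h,f]((S ⋈[f=b] R))) → 1

E1 and E2 produce the same multiset:
b | v
6 | s

yes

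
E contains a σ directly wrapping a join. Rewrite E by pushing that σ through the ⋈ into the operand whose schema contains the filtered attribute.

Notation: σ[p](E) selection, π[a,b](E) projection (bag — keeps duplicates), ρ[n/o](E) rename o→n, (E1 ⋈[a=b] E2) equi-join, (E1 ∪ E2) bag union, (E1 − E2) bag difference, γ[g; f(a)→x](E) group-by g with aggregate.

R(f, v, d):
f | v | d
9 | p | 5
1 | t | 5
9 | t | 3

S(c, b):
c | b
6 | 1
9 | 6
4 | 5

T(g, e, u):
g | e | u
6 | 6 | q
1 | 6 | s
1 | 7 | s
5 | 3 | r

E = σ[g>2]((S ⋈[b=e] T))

σ filters on g, owned by the right side.
E' = (S ⋈[b=e] σ[g>2](T))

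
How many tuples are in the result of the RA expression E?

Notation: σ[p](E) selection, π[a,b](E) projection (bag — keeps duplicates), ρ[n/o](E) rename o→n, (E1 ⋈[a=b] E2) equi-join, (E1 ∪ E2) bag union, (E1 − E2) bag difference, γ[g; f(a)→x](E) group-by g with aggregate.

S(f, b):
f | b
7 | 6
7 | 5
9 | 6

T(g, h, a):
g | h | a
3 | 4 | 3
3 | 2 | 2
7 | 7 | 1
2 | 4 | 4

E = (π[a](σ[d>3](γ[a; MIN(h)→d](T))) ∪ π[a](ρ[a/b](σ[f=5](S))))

Stepwise |·|:
  T → 4
  γ[a; MIN(h)→d](T) → 4
  σ[d>3](γ[a; MIN(h)→d](T)) → 3
  π[a](σ[d>3](γ[a; MIN(h)→d](T))) → 3
  S → 3
  σ[f=5](S) → 0
  ρ[a/b](σ[f=5](S)) → 0
  π[a](ρ[a/b](σ[f=5](S))) → 0
  (π[a](σ[d>3](γ[a; MIN(h)→d](T))) ∪ π[a](ρ[a/b](σ[f=5](S)))) → 3

|E| = 3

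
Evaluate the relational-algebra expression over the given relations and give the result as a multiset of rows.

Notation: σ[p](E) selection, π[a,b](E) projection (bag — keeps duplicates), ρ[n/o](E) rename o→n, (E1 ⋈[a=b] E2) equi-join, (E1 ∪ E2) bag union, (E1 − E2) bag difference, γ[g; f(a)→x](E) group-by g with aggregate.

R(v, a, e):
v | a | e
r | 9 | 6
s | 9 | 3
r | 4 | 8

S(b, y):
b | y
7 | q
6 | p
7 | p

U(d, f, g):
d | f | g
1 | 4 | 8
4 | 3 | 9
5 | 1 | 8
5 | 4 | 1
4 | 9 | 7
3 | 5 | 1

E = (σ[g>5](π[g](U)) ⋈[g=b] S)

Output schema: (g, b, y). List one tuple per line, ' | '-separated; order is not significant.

Row counts bottom-up:
  U → 6
  π[g](U) → 6
  σ[g>5](π[g](U)) → 4
  S → 3
  (σ[g>5](π[g](U)) ⋈[g=b] S) → 2

== RESULT ==
g | b | y
7 | 7 | p
7 | 7 | q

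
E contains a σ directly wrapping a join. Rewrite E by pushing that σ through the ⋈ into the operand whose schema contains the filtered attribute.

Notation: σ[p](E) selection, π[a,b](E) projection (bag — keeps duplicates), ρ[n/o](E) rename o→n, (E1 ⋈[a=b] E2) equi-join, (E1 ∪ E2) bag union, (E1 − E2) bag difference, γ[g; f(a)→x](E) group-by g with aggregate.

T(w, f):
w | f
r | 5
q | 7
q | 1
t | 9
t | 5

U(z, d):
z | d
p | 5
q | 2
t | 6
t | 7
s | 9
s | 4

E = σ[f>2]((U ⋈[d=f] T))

σ filters on f, owned by the right side.
E' = (U ⋈[d=f] σ[f>2](T))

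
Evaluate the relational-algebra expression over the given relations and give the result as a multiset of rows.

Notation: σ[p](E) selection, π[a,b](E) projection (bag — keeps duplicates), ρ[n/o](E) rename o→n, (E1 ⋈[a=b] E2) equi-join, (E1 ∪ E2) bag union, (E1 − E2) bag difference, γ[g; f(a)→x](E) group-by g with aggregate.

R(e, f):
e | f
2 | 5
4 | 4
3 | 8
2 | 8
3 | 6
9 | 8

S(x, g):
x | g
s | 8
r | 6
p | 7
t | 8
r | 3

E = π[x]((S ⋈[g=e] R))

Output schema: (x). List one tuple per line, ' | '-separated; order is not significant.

Subexpression sizes:
  S → 5
  R → 6
  (S ⋈[g=e] R) → 2
  π[x]((S ⋈[g=e] R)) → 2

== RESULT ==
x
r
r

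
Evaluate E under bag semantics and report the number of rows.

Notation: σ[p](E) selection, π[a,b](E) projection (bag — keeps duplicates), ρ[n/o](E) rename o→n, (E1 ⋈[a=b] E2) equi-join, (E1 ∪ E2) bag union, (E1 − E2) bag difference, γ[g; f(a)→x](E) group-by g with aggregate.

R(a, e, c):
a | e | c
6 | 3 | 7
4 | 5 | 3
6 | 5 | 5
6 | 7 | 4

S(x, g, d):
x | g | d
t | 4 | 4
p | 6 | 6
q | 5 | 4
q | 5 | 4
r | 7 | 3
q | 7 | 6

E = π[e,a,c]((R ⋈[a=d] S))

Row counts bottom-up:
  R → 4
  S → 6
  (R ⋈[a=d] S) → 9
  π[e,a,c]((R ⋈[a=d] S)) → 9

|E| = 9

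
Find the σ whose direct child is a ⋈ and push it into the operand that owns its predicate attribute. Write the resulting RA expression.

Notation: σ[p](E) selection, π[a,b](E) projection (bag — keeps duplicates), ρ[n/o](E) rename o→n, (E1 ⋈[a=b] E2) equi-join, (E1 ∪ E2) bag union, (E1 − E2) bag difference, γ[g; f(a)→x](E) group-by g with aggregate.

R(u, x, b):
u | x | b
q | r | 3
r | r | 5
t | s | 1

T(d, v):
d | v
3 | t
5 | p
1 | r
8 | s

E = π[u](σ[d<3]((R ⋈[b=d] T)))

σ filters on d, owned by the right side.
E' = π[u]((R ⋈[b=d] σ[d<3](T)))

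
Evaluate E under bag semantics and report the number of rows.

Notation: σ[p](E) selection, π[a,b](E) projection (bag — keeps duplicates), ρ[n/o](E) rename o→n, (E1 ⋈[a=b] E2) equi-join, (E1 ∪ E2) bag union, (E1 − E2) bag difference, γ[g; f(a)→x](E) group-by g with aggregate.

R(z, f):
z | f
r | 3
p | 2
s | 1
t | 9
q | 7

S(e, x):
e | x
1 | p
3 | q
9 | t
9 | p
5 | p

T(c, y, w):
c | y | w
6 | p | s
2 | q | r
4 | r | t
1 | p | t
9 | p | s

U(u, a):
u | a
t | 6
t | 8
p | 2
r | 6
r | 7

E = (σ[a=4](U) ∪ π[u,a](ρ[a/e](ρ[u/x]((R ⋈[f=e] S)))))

Row counts bottom-up:
  U → 5
  σ[a=4](U) → 0
  R → 5
  S → 5
  (R ⋈[f=e] S) → 4
  ρ[u/x]((R ⋈[f=e] S)) → 4
  ρ[a/e](ρ[u/x]((R ⋈[f=e] S))) → 4
  π[u,a](ρ[a/e](ρ[u/x]((R ⋈[f=e] S)))) → 4
  (σ[a=4](U) ∪ π[u,a](ρ[a/e](ρ[u/x]((R ⋈[f=e] S))))) → 4

|E| = 4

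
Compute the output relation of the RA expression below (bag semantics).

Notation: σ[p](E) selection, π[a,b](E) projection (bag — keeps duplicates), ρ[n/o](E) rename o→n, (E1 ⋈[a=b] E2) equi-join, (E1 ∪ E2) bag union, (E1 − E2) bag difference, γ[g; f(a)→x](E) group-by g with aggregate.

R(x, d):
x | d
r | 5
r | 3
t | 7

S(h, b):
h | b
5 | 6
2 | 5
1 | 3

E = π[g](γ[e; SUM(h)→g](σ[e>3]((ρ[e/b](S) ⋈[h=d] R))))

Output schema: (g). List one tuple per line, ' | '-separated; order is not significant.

Per-node cardinality:
  S → 3
  ρ[e/b](S) → 3
  R → 3
  (ρ[e/b](S) ⋈[h=d] R) → 1
  σ[e>3]((ρ[e/b](S) ⋈[h=d] R)) → 1
  γ[e; SUM(h)→g](σ[e>3]((ρ[e/b](S) ⋈[h=d] R))) → 1
  π[g](γ[e; SUM(h)→g](σ[e>3]((ρ[e/b](S) ⋈[h=d] R)))) → 1

== RESULT ==
g
5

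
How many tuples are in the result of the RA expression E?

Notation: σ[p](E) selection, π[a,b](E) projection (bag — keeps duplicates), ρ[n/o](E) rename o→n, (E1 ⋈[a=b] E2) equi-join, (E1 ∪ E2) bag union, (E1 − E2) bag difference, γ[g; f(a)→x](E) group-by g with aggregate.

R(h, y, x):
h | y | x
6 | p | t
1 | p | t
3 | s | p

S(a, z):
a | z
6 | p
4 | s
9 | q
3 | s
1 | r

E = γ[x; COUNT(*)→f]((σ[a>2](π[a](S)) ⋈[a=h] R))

Row counts bottom-up:
  S → 5
  π[a](S) → 5
  σ[a>2](π[a](S)) → 4
  R → 3
  (σ[a>2](π[a](S)) ⋈[a=h] R) → 2
  γ[x; COUNT(*)→f]((σ[a>2](π[a](S)) ⋈[a=h] R)) → 2

|E| = 2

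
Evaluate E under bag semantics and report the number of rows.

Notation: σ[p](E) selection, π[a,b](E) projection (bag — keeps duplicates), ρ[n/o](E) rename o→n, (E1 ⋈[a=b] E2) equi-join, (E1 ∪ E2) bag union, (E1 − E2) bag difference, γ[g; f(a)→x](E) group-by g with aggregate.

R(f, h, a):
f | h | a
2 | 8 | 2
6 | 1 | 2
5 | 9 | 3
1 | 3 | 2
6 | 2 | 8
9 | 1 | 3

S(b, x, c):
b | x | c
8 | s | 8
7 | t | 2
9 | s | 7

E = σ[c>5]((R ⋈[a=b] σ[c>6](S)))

Subexpression sizes:
  R → 6
  S → 3
  σ[c>6](S) → 2
  (R ⋈[a=b] σ[c>6](S)) → 1
  σ[c>5]((R ⋈[a=b] σ[c>6](S))) → 1

|E| = 1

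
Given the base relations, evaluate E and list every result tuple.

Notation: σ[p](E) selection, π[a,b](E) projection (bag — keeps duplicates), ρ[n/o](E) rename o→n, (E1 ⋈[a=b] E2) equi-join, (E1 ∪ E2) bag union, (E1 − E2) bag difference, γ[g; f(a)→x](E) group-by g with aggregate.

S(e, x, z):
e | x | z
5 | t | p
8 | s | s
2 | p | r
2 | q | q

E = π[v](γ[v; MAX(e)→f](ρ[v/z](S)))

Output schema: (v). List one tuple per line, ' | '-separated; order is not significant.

Subexpression sizes:
  S → 4
  ρ[v/z](S) → 4
  γ[v; MAX(e)→f](ρ[v/z](S)) → 4
  π[v](γ[v; MAX(e)→f](ρ[v/z](S))) → 4

== RESULT ==
v
p
q
r
s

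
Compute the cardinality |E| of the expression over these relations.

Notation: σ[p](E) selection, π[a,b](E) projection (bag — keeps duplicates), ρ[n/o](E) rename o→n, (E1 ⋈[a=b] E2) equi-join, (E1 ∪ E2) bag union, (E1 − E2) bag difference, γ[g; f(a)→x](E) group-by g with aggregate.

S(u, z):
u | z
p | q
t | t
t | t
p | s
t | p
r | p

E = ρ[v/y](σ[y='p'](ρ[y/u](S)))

Subexpression sizes:
  S → 6
  ρ[y/u](S) → 6
  σ[y='p'](ρ[y/u](S)) → 2
  ρ[v/y](σ[y='p'](ρ[y/u](S))) → 2

|E| = 2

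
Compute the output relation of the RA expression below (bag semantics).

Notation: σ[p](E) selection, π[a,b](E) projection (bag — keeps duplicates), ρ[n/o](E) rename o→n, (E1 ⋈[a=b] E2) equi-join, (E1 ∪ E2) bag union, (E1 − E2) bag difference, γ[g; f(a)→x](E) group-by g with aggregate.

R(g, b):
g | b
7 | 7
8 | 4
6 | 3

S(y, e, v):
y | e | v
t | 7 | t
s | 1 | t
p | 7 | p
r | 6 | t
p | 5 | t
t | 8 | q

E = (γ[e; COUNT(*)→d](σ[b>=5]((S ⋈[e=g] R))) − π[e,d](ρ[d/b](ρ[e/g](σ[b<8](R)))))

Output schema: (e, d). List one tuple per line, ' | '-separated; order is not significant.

Row counts bottom-up:
  S → 6
  R → 3
  (S ⋈[e=g] R) → 4
  σ[b>=5]((S ⋈[e=g] R)) → 2
  γ[e; COUNT(*)→d](σ[b>=5]((S ⋈[e=g] R))) → 1
  R → 3
  σ[b<8](R) → 3
  ρ[e/g](σ[b<8](R)) → 3
  ρ[d/b](ρ[e/g](σ[b<8](R))) → 3
  π[e,d](ρ[d/b](ρ[e/g](σ[b<8](R)))) → 3
  (γ[e; COUNT(*)→d](σ[b>=5]((S ⋈[e=g] R))) − π[e,d](ρ[d/b](ρ[e/g](σ[b<8](R))))) → 1

== RESULT ==
e | d
7 | 2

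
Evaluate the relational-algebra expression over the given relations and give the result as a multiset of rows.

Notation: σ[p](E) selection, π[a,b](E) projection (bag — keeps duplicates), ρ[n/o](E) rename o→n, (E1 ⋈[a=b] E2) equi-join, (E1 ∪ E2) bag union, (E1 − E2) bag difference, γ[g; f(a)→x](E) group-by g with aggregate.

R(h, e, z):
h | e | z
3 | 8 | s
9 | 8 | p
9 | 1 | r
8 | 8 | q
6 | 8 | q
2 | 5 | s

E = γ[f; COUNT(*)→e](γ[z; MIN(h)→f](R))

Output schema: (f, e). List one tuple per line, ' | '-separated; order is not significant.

Subexpression sizes:
  R → 6
  γ[z; MIN(h)→f](R) → 4
  γ[f; COUNT(*)→e](γ[z; MIN(h)→f](R)) → 3

== RESULT ==
f | e
2 | 1
6 | 1
9 | 2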